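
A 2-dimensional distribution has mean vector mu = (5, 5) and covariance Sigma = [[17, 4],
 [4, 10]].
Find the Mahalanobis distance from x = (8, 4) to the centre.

Step 1 — centre the observation: (x - mu) = (3, -1).

Step 2 — invert Sigma. det(Sigma) = 17·10 - (4)² = 154.
  Sigma^{-1} = (1/det) · [[d, -b], [-b, a]] = [[0.0649, -0.026],
 [-0.026, 0.1104]].

Step 3 — form the quadratic (x - mu)^T · Sigma^{-1} · (x - mu):
  Sigma^{-1} · (x - mu) = (0.2208, -0.1883).
  (x - mu)^T · [Sigma^{-1} · (x - mu)] = (3)·(0.2208) + (-1)·(-0.1883) = 0.8506.

Step 4 — take square root: d = √(0.8506) ≈ 0.9223.

d(x, mu) = √(0.8506) ≈ 0.9223


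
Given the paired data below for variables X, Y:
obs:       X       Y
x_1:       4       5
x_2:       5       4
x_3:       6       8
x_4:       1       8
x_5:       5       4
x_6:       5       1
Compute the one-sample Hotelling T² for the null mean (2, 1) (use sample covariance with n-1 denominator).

Step 1 — sample mean vector:
  mean(X) = (4 + 5 + 6 + 1 + 5 + 5) / 6 = 26/6 = 4.3333
  mean(Y) = (5 + 4 + 8 + 8 + 4 + 1) / 6 = 30/6 = 5
  x̄ = (4.3333, 5),  deviation x̄ - mu_0 = (4.3333, 5) - (2, 1) = (2.3333, 4).

Step 2 — sample covariance matrix, S[i,j] = (1/(n-1)) · Σ_k (x_{k,i} - mean_i) · (x_{k,j} - mean_j), divisor n-1 = 5:
  S[X,X] = ((-0.3333)·(-0.3333) + (0.6667)·(0.6667) + (1.6667)·(1.6667) + (-3.3333)·(-3.3333) + (0.6667)·(0.6667) + (0.6667)·(0.6667)) / 5 = 15.3333/5 = 3.0667
  S[X,Y] = ((-0.3333)·(0) + (0.6667)·(-1) + (1.6667)·(3) + (-3.3333)·(3) + (0.6667)·(-1) + (0.6667)·(-4)) / 5 = -9/5 = -1.8
  S[Y,Y] = ((0)·(0) + (-1)·(-1) + (3)·(3) + (3)·(3) + (-1)·(-1) + (-4)·(-4)) / 5 = 36/5 = 7.2
  S = [[3.0667, -1.8],
 [-1.8, 7.2]].

Step 3 — invert S. det(S) = 3.0667·7.2 - (-1.8)² = 18.84.
  S^{-1} = (1/det) · [[d, -b], [-b, a]] = [[0.3822, 0.0955],
 [0.0955, 0.1628]].

Step 4 — quadratic form (x̄ - mu_0)^T · S^{-1} · (x̄ - mu_0):
  S^{-1} · (x̄ - mu_0) = (1.2739, 0.874),
  (x̄ - mu_0)^T · [...] = (2.3333)·(1.2739) + (4)·(0.874) = 6.4685.

Step 5 — scale by n: T² = 6 · 6.4685 = 38.811.

T² ≈ 38.811


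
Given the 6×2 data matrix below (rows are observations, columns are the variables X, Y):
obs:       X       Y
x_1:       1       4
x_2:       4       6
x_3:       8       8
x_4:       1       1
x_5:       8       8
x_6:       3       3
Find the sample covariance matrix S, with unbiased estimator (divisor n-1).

Step 1 — column means:
  mean(X) = (1 + 4 + 8 + 1 + 8 + 3) / 6 = 25/6 = 4.1667
  mean(Y) = (4 + 6 + 8 + 1 + 8 + 3) / 6 = 30/6 = 5

Step 2 — sample covariance S[i,j] = (1/(n-1)) · Σ_k (x_{k,i} - mean_i) · (x_{k,j} - mean_j), with n-1 = 5.
  S[X,X] = ((-3.1667)·(-3.1667) + (-0.1667)·(-0.1667) + (3.8333)·(3.8333) + (-3.1667)·(-3.1667) + (3.8333)·(3.8333) + (-1.1667)·(-1.1667)) / 5 = 50.8333/5 = 10.1667
  S[X,Y] = ((-3.1667)·(-1) + (-0.1667)·(1) + (3.8333)·(3) + (-3.1667)·(-4) + (3.8333)·(3) + (-1.1667)·(-2)) / 5 = 41/5 = 8.2
  S[Y,Y] = ((-1)·(-1) + (1)·(1) + (3)·(3) + (-4)·(-4) + (3)·(3) + (-2)·(-2)) / 5 = 40/5 = 8

S is symmetric (S[j,i] = S[i,j]). Assembling:

S = [[10.1667, 8.2],
 [8.2, 8]]


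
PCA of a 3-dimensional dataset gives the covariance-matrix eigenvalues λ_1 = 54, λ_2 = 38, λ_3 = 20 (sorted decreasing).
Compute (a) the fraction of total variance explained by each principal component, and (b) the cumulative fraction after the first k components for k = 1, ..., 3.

Step 1 — total variance = trace(Sigma) = Σ λ_i = 54 + 38 + 20 = 112.

Step 2 — fraction explained by component i = λ_i / Σ λ:
  PC1: 54/112 = 0.4821
  PC2: 38/112 = 0.3393
  PC3: 20/112 = 0.1786

Step 3 — cumulative fraction after k components = (λ_1 + ... + λ_k) / Σ λ:
  k = 1: 54/112 = 0.4821
  k = 2: (54 + 38)/112 = 92/112 = 0.8214
  k = 3: (54 + 38 + 20)/112 = 112/112 = 1

Summary (fraction, with percent):

explained: PC1 0.4821 (48.21%), PC2 0.3393 (33.93%), PC3 0.1786 (17.86%);  cumulative: 0.4821, 0.8214, 1


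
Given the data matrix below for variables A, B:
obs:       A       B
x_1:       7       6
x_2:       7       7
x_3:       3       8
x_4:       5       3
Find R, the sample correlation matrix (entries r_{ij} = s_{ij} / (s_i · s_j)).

Step 1 — column means:
  mean(A) = (7 + 7 + 3 + 5) / 4 = 22/4 = 5.5
  mean(B) = (6 + 7 + 8 + 3) / 4 = 24/4 = 6

Step 2 — sample variances and covariances s[i,j] = (1/(n-1)) · Σ_k (x_{k,i} - mean_i) · (x_{k,j} - mean_j), with n-1 = 3:
  s[A,A] = ((1.5)·(1.5) + (1.5)·(1.5) + (-2.5)·(-2.5) + (-0.5)·(-0.5)) / 3 = 11/3 = 3.6667
  s[A,B] = ((1.5)·(0) + (1.5)·(1) + (-2.5)·(2) + (-0.5)·(-3)) / 3 = -2/3 = -0.6667
  s[B,B] = ((0)·(0) + (1)·(1) + (2)·(2) + (-3)·(-3)) / 3 = 14/3 = 4.6667
  Sample standard deviations s_i = √(s[i,i]):
  s(A) = √(3.6667) = 1.9149
  s(B) = √(4.6667) = 2.1602

Step 3 — r_{ij} = s_{ij} / (s_i · s_j):
  r[A,A] = 1 (diagonal).
  r[A,B] = -0.6667 / (1.9149 · 2.1602) = -0.6667 / 4.1366 = -0.1612
  r[B,B] = 1 (diagonal).

R is symmetric with unit diagonal. Assembling:

R = [[1, -0.1612],
 [-0.1612, 1]]


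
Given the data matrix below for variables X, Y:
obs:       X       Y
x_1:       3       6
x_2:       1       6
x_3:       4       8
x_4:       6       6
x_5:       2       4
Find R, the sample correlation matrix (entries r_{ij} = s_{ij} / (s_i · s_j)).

Step 1 — column means:
  mean(X) = (3 + 1 + 4 + 6 + 2) / 5 = 16/5 = 3.2
  mean(Y) = (6 + 6 + 8 + 6 + 4) / 5 = 30/5 = 6

Step 2 — sample variances and covariances s[i,j] = (1/(n-1)) · Σ_k (x_{k,i} - mean_i) · (x_{k,j} - mean_j), with n-1 = 4:
  s[X,X] = ((-0.2)·(-0.2) + (-2.2)·(-2.2) + (0.8)·(0.8) + (2.8)·(2.8) + (-1.2)·(-1.2)) / 4 = 14.8/4 = 3.7
  s[X,Y] = ((-0.2)·(0) + (-2.2)·(0) + (0.8)·(2) + (2.8)·(0) + (-1.2)·(-2)) / 4 = 4/4 = 1
  s[Y,Y] = ((0)·(0) + (0)·(0) + (2)·(2) + (0)·(0) + (-2)·(-2)) / 4 = 8/4 = 2
  Sample standard deviations s_i = √(s[i,i]):
  s(X) = √(3.7) = 1.9235
  s(Y) = √(2) = 1.4142

Step 3 — r_{ij} = s_{ij} / (s_i · s_j):
  r[X,X] = 1 (diagonal).
  r[X,Y] = 1 / (1.9235 · 1.4142) = 1 / 2.7203 = 0.3676
  r[Y,Y] = 1 (diagonal).

R is symmetric with unit diagonal. Assembling:

R = [[1, 0.3676],
 [0.3676, 1]]


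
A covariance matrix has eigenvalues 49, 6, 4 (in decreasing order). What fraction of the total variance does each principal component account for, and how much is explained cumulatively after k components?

Step 1 — total variance = trace(Sigma) = Σ λ_i = 49 + 6 + 4 = 59.

Step 2 — fraction explained by component i = λ_i / Σ λ:
  PC1: 49/59 = 0.8305
  PC2: 6/59 = 0.1017
  PC3: 4/59 = 0.0678

Step 3 — cumulative fraction after k components = (λ_1 + ... + λ_k) / Σ λ:
  k = 1: 49/59 = 0.8305
  k = 2: (49 + 6)/59 = 55/59 = 0.9322
  k = 3: (49 + 6 + 4)/59 = 59/59 = 1

Summary (fraction, with percent):

explained: PC1 0.8305 (83.05%), PC2 0.1017 (10.17%), PC3 0.0678 (6.78%);  cumulative: 0.8305, 0.9322, 1


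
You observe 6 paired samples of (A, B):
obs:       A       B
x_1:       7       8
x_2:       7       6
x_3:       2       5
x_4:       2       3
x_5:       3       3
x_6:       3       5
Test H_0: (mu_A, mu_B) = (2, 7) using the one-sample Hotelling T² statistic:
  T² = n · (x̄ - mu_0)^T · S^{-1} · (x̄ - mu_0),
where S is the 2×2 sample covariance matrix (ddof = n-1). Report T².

Step 1 — sample mean vector:
  mean(A) = (7 + 7 + 2 + 2 + 3 + 3) / 6 = 24/6 = 4
  mean(B) = (8 + 6 + 5 + 3 + 3 + 5) / 6 = 30/6 = 5
  x̄ = (4, 5),  deviation x̄ - mu_0 = (4, 5) - (2, 7) = (2, -2).

Step 2 — sample covariance matrix, S[i,j] = (1/(n-1)) · Σ_k (x_{k,i} - mean_i) · (x_{k,j} - mean_j), divisor n-1 = 5:
  S[A,A] = ((3)·(3) + (3)·(3) + (-2)·(-2) + (-2)·(-2) + (-1)·(-1) + (-1)·(-1)) / 5 = 28/5 = 5.6
  S[A,B] = ((3)·(3) + (3)·(1) + (-2)·(0) + (-2)·(-2) + (-1)·(-2) + (-1)·(0)) / 5 = 18/5 = 3.6
  S[B,B] = ((3)·(3) + (1)·(1) + (0)·(0) + (-2)·(-2) + (-2)·(-2) + (0)·(0)) / 5 = 18/5 = 3.6
  S = [[5.6, 3.6],
 [3.6, 3.6]].

Step 3 — invert S. det(S) = 5.6·3.6 - (3.6)² = 7.2.
  S^{-1} = (1/det) · [[d, -b], [-b, a]] = [[0.5, -0.5],
 [-0.5, 0.7778]].

Step 4 — quadratic form (x̄ - mu_0)^T · S^{-1} · (x̄ - mu_0):
  S^{-1} · (x̄ - mu_0) = (2, -2.5556),
  (x̄ - mu_0)^T · [...] = (2)·(2) + (-2)·(-2.5556) = 9.1111.

Step 5 — scale by n: T² = 6 · 9.1111 = 54.6667.

T² ≈ 54.6667


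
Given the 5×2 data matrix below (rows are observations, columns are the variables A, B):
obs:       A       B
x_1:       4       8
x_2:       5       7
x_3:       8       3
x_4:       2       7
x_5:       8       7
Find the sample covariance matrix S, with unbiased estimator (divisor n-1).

Step 1 — column means:
  mean(A) = (4 + 5 + 8 + 2 + 8) / 5 = 27/5 = 5.4
  mean(B) = (8 + 7 + 3 + 7 + 7) / 5 = 32/5 = 6.4

Step 2 — sample covariance S[i,j] = (1/(n-1)) · Σ_k (x_{k,i} - mean_i) · (x_{k,j} - mean_j), with n-1 = 4.
  S[A,A] = ((-1.4)·(-1.4) + (-0.4)·(-0.4) + (2.6)·(2.6) + (-3.4)·(-3.4) + (2.6)·(2.6)) / 4 = 27.2/4 = 6.8
  S[A,B] = ((-1.4)·(1.6) + (-0.4)·(0.6) + (2.6)·(-3.4) + (-3.4)·(0.6) + (2.6)·(0.6)) / 4 = -11.8/4 = -2.95
  S[B,B] = ((1.6)·(1.6) + (0.6)·(0.6) + (-3.4)·(-3.4) + (0.6)·(0.6) + (0.6)·(0.6)) / 4 = 15.2/4 = 3.8

S is symmetric (S[j,i] = S[i,j]). Assembling:

S = [[6.8, -2.95],
 [-2.95, 3.8]]


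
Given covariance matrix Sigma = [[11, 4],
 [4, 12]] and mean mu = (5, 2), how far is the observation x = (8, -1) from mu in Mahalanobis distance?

Step 1 — centre the observation: (x - mu) = (3, -3).

Step 2 — invert Sigma. det(Sigma) = 11·12 - (4)² = 116.
  Sigma^{-1} = (1/det) · [[d, -b], [-b, a]] = [[0.1034, -0.0345],
 [-0.0345, 0.0948]].

Step 3 — form the quadratic (x - mu)^T · Sigma^{-1} · (x - mu):
  Sigma^{-1} · (x - mu) = (0.4138, -0.3879).
  (x - mu)^T · [Sigma^{-1} · (x - mu)] = (3)·(0.4138) + (-3)·(-0.3879) = 2.4052.

Step 4 — take square root: d = √(2.4052) ≈ 1.5509.

d(x, mu) = √(2.4052) ≈ 1.5509


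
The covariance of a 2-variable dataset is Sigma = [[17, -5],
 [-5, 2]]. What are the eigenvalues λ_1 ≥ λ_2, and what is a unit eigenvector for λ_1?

Step 1 — characteristic polynomial of 2×2 Sigma:
  det(Sigma - λI) = λ² - trace · λ + det = 0.
  trace = 17 + 2 = 19, det = 17·2 - (-5)² = 9.
Step 2 — discriminant:
  Δ = trace² - 4·det = 361 - 36 = 325.
Step 3 — eigenvalues:
  λ = (trace ± √Δ)/2 = (19 ± 18.0278)/2,
  λ_1 = 18.5139,  λ_2 = 0.4861.

Step 4 — unit eigenvector for λ_1: solve (Sigma - λ_1 I)v = 0. First row:
  (17 - 18.5139)·v_x + (-5)·v_y = 0, i.e. (-1.5139)·v_x + (-5)·v_y = 0,
  so v ∝ (b, λ_1 - a) = (-5, 1.5139); multiply by -1 so the first entry is positive: u = (5, -1.5139).
  ||u|| = √((5)² + (-1.5139)²) = √(27.2918) ≈ 5.2242,
  v_1 = u/||u|| ≈ (0.9571, -0.2898) (||v_1|| = 1).

λ_1 = 18.5139,  λ_2 = 0.4861;  v_1 ≈ (0.9571, -0.2898)


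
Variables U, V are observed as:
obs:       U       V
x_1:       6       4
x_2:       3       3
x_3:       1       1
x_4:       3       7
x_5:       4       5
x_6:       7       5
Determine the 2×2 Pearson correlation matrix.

Step 1 — column means:
  mean(U) = (6 + 3 + 1 + 3 + 4 + 7) / 6 = 24/6 = 4
  mean(V) = (4 + 3 + 1 + 7 + 5 + 5) / 6 = 25/6 = 4.1667

Step 2 — sample variances and covariances s[i,j] = (1/(n-1)) · Σ_k (x_{k,i} - mean_i) · (x_{k,j} - mean_j), with n-1 = 5:
  s[U,U] = ((2)·(2) + (-1)·(-1) + (-3)·(-3) + (-1)·(-1) + (0)·(0) + (3)·(3)) / 5 = 24/5 = 4.8
  s[U,V] = ((2)·(-0.1667) + (-1)·(-1.1667) + (-3)·(-3.1667) + (-1)·(2.8333) + (0)·(0.8333) + (3)·(0.8333)) / 5 = 10/5 = 2
  s[V,V] = ((-0.1667)·(-0.1667) + (-1.1667)·(-1.1667) + (-3.1667)·(-3.1667) + (2.8333)·(2.8333) + (0.8333)·(0.8333) + (0.8333)·(0.8333)) / 5 = 20.8333/5 = 4.1667
  Sample standard deviations s_i = √(s[i,i]):
  s(U) = √(4.8) = 2.1909
  s(V) = √(4.1667) = 2.0412

Step 3 — r_{ij} = s_{ij} / (s_i · s_j):
  r[U,U] = 1 (diagonal).
  r[U,V] = 2 / (2.1909 · 2.0412) = 2 / 4.4721 = 0.4472
  r[V,V] = 1 (diagonal).

R is symmetric with unit diagonal. Assembling:

R = [[1, 0.4472],
 [0.4472, 1]]


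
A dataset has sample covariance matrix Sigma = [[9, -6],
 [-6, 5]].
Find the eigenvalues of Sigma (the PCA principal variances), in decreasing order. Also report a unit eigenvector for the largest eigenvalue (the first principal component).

Step 1 — characteristic polynomial of 2×2 Sigma:
  det(Sigma - λI) = λ² - trace · λ + det = 0.
  trace = 9 + 5 = 14, det = 9·5 - (-6)² = 9.
Step 2 — discriminant:
  Δ = trace² - 4·det = 196 - 36 = 160.
Step 3 — eigenvalues:
  λ = (trace ± √Δ)/2 = (14 ± 12.6491)/2,
  λ_1 = 13.3246,  λ_2 = 0.6754.

Step 4 — unit eigenvector for λ_1: solve (Sigma - λ_1 I)v = 0. First row:
  (9 - 13.3246)·v_x + (-6)·v_y = 0, i.e. (-4.3246)·v_x + (-6)·v_y = 0,
  so v ∝ (b, λ_1 - a) = (-6, 4.3246); multiply by -1 so the first entry is positive: u = (6, -4.3246).
  ||u|| = √((6)² + (-4.3246)²) = √(54.7018) ≈ 7.3961,
  v_1 = u/||u|| ≈ (0.8112, -0.5847) (||v_1|| = 1).

λ_1 = 13.3246,  λ_2 = 0.6754;  v_1 ≈ (0.8112, -0.5847)


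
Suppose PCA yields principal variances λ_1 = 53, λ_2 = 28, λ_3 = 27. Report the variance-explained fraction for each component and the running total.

Step 1 — total variance = trace(Sigma) = Σ λ_i = 53 + 28 + 27 = 108.

Step 2 — fraction explained by component i = λ_i / Σ λ:
  PC1: 53/108 = 0.4907
  PC2: 28/108 = 0.2593
  PC3: 27/108 = 0.25

Step 3 — cumulative fraction after k components = (λ_1 + ... + λ_k) / Σ λ:
  k = 1: 53/108 = 0.4907
  k = 2: (53 + 28)/108 = 81/108 = 0.75
  k = 3: (53 + 28 + 27)/108 = 108/108 = 1

Summary (fraction, with percent):

explained: PC1 0.4907 (49.07%), PC2 0.2593 (25.93%), PC3 0.25 (25%);  cumulative: 0.4907, 0.75, 1


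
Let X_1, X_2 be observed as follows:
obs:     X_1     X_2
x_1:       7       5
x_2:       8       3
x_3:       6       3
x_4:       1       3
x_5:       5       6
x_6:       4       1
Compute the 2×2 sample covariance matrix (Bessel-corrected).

Step 1 — column means:
  mean(X_1) = (7 + 8 + 6 + 1 + 5 + 4) / 6 = 31/6 = 5.1667
  mean(X_2) = (5 + 3 + 3 + 3 + 6 + 1) / 6 = 21/6 = 3.5

Step 2 — sample covariance S[i,j] = (1/(n-1)) · Σ_k (x_{k,i} - mean_i) · (x_{k,j} - mean_j), with n-1 = 5.
  S[X_1,X_1] = ((1.8333)·(1.8333) + (2.8333)·(2.8333) + (0.8333)·(0.8333) + (-4.1667)·(-4.1667) + (-0.1667)·(-0.1667) + (-1.1667)·(-1.1667)) / 5 = 30.8333/5 = 6.1667
  S[X_1,X_2] = ((1.8333)·(1.5) + (2.8333)·(-0.5) + (0.8333)·(-0.5) + (-4.1667)·(-0.5) + (-0.1667)·(2.5) + (-1.1667)·(-2.5)) / 5 = 5.5/5 = 1.1
  S[X_2,X_2] = ((1.5)·(1.5) + (-0.5)·(-0.5) + (-0.5)·(-0.5) + (-0.5)·(-0.5) + (2.5)·(2.5) + (-2.5)·(-2.5)) / 5 = 15.5/5 = 3.1

S is symmetric (S[j,i] = S[i,j]). Assembling:

S = [[6.1667, 1.1],
 [1.1, 3.1]]


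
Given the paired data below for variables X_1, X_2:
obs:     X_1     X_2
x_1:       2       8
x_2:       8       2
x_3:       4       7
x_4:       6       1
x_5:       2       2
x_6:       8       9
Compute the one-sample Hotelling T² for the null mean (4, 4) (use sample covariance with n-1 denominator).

Step 1 — sample mean vector:
  mean(X_1) = (2 + 8 + 4 + 6 + 2 + 8) / 6 = 30/6 = 5
  mean(X_2) = (8 + 2 + 7 + 1 + 2 + 9) / 6 = 29/6 = 4.8333
  x̄ = (5, 4.8333),  deviation x̄ - mu_0 = (5, 4.8333) - (4, 4) = (1, 0.8333).

Step 2 — sample covariance matrix, S[i,j] = (1/(n-1)) · Σ_k (x_{k,i} - mean_i) · (x_{k,j} - mean_j), divisor n-1 = 5:
  S[X_1,X_1] = ((-3)·(-3) + (3)·(3) + (-1)·(-1) + (1)·(1) + (-3)·(-3) + (3)·(3)) / 5 = 38/5 = 7.6
  S[X_1,X_2] = ((-3)·(3.1667) + (3)·(-2.8333) + (-1)·(2.1667) + (1)·(-3.8333) + (-3)·(-2.8333) + (3)·(4.1667)) / 5 = -3/5 = -0.6
  S[X_2,X_2] = ((3.1667)·(3.1667) + (-2.8333)·(-2.8333) + (2.1667)·(2.1667) + (-3.8333)·(-3.8333) + (-2.8333)·(-2.8333) + (4.1667)·(4.1667)) / 5 = 62.8333/5 = 12.5667
  S = [[7.6, -0.6],
 [-0.6, 12.5667]].

Step 3 — invert S. det(S) = 7.6·12.5667 - (-0.6)² = 95.1467.
  S^{-1} = (1/det) · [[d, -b], [-b, a]] = [[0.1321, 0.0063],
 [0.0063, 0.0799]].

Step 4 — quadratic form (x̄ - mu_0)^T · S^{-1} · (x̄ - mu_0):
  S^{-1} · (x̄ - mu_0) = (0.1373, 0.0729),
  (x̄ - mu_0)^T · [...] = (1)·(0.1373) + (0.8333)·(0.0729) = 0.1981.

Step 5 — scale by n: T² = 6 · 0.1981 = 1.1883.

T² ≈ 1.1883


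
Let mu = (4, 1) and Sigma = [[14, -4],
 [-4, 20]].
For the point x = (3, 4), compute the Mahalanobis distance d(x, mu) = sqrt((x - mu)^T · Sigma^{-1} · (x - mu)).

Step 1 — centre the observation: (x - mu) = (-1, 3).

Step 2 — invert Sigma. det(Sigma) = 14·20 - (-4)² = 264.
  Sigma^{-1} = (1/det) · [[d, -b], [-b, a]] = [[0.0758, 0.0152],
 [0.0152, 0.053]].

Step 3 — form the quadratic (x - mu)^T · Sigma^{-1} · (x - mu):
  Sigma^{-1} · (x - mu) = (-0.0303, 0.1439).
  (x - mu)^T · [Sigma^{-1} · (x - mu)] = (-1)·(-0.0303) + (3)·(0.1439) = 0.4621.

Step 4 — take square root: d = √(0.4621) ≈ 0.6798.

d(x, mu) = √(0.4621) ≈ 0.6798


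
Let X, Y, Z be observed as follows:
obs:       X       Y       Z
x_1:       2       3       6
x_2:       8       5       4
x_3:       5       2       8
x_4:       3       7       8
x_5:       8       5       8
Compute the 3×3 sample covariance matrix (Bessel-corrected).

Step 1 — column means:
  mean(X) = (2 + 8 + 5 + 3 + 8) / 5 = 26/5 = 5.2
  mean(Y) = (3 + 5 + 2 + 7 + 5) / 5 = 22/5 = 4.4
  mean(Z) = (6 + 4 + 8 + 8 + 8) / 5 = 34/5 = 6.8

Step 2 — sample covariance S[i,j] = (1/(n-1)) · Σ_k (x_{k,i} - mean_i) · (x_{k,j} - mean_j), with n-1 = 4.
  S[X,X] = ((-3.2)·(-3.2) + (2.8)·(2.8) + (-0.2)·(-0.2) + (-2.2)·(-2.2) + (2.8)·(2.8)) / 4 = 30.8/4 = 7.7
  S[X,Y] = ((-3.2)·(-1.4) + (2.8)·(0.6) + (-0.2)·(-2.4) + (-2.2)·(2.6) + (2.8)·(0.6)) / 4 = 2.6/4 = 0.65
  S[X,Z] = ((-3.2)·(-0.8) + (2.8)·(-2.8) + (-0.2)·(1.2) + (-2.2)·(1.2) + (2.8)·(1.2)) / 4 = -4.8/4 = -1.2
  S[Y,Y] = ((-1.4)·(-1.4) + (0.6)·(0.6) + (-2.4)·(-2.4) + (2.6)·(2.6) + (0.6)·(0.6)) / 4 = 15.2/4 = 3.8
  S[Y,Z] = ((-1.4)·(-0.8) + (0.6)·(-2.8) + (-2.4)·(1.2) + (2.6)·(1.2) + (0.6)·(1.2)) / 4 = 0.4/4 = 0.1
  S[Z,Z] = ((-0.8)·(-0.8) + (-2.8)·(-2.8) + (1.2)·(1.2) + (1.2)·(1.2) + (1.2)·(1.2)) / 4 = 12.8/4 = 3.2

S is symmetric (S[j,i] = S[i,j]). Assembling:

S = [[7.7, 0.65, -1.2],
 [0.65, 3.8, 0.1],
 [-1.2, 0.1, 3.2]]


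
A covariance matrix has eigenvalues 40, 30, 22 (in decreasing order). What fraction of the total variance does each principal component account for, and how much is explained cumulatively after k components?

Step 1 — total variance = trace(Sigma) = Σ λ_i = 40 + 30 + 22 = 92.

Step 2 — fraction explained by component i = λ_i / Σ λ:
  PC1: 40/92 = 0.4348
  PC2: 30/92 = 0.3261
  PC3: 22/92 = 0.2391

Step 3 — cumulative fraction after k components = (λ_1 + ... + λ_k) / Σ λ:
  k = 1: 40/92 = 0.4348
  k = 2: (40 + 30)/92 = 70/92 = 0.7609
  k = 3: (40 + 30 + 22)/92 = 92/92 = 1

Summary (fraction, with percent):

explained: PC1 0.4348 (43.48%), PC2 0.3261 (32.61%), PC3 0.2391 (23.91%);  cumulative: 0.4348, 0.7609, 1


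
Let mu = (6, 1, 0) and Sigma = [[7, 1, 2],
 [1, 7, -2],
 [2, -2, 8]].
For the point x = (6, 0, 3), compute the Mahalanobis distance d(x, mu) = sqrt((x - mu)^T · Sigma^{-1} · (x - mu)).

Step 1 — centre the observation: (x - mu) = (0, -1, 3).

Step 2 — invert Sigma (cofactor / det for 3×3, or solve directly):
  Sigma^{-1} = [[0.1625, -0.0375, -0.05],
 [-0.0375, 0.1625, 0.05],
 [-0.05, 0.05, 0.15]].

Step 3 — form the quadratic (x - mu)^T · Sigma^{-1} · (x - mu):
  Sigma^{-1} · (x - mu) = (-0.1125, -0.0125, 0.4).
  (x - mu)^T · [Sigma^{-1} · (x - mu)] = (0)·(-0.1125) + (-1)·(-0.0125) + (3)·(0.4) = 1.2125.

Step 4 — take square root: d = √(1.2125) ≈ 1.1011.

d(x, mu) = √(1.2125) ≈ 1.1011


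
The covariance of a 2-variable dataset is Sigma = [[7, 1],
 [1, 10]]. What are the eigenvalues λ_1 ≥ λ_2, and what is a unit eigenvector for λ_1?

Step 1 — characteristic polynomial of 2×2 Sigma:
  det(Sigma - λI) = λ² - trace · λ + det = 0.
  trace = 7 + 10 = 17, det = 7·10 - (1)² = 69.
Step 2 — discriminant:
  Δ = trace² - 4·det = 289 - 276 = 13.
Step 3 — eigenvalues:
  λ = (trace ± √Δ)/2 = (17 ± 3.6056)/2,
  λ_1 = 10.3028,  λ_2 = 6.6972.

Step 4 — unit eigenvector for λ_1: solve (Sigma - λ_1 I)v = 0. First row:
  (7 - 10.3028)·v_x + (1)·v_y = 0, i.e. (-3.3028)·v_x + (1)·v_y = 0,
  so v ∝ (b, λ_1 - a) = (1, 3.3028) = u.
  ||u|| = √((1)² + (3.3028)²) = √(11.9083) ≈ 3.4508,
  v_1 = u/||u|| ≈ (0.2898, 0.9571) (||v_1|| = 1).

λ_1 = 10.3028,  λ_2 = 6.6972;  v_1 ≈ (0.2898, 0.9571)


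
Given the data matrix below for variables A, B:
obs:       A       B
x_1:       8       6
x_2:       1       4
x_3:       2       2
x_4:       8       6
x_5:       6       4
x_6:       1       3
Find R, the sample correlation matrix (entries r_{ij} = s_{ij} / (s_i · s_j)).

Step 1 — column means:
  mean(A) = (8 + 1 + 2 + 8 + 6 + 1) / 6 = 26/6 = 4.3333
  mean(B) = (6 + 4 + 2 + 6 + 4 + 3) / 6 = 25/6 = 4.1667

Step 2 — sample variances and covariances s[i,j] = (1/(n-1)) · Σ_k (x_{k,i} - mean_i) · (x_{k,j} - mean_j), with n-1 = 5:
  s[A,A] = ((3.6667)·(3.6667) + (-3.3333)·(-3.3333) + (-2.3333)·(-2.3333) + (3.6667)·(3.6667) + (1.6667)·(1.6667) + (-3.3333)·(-3.3333)) / 5 = 57.3333/5 = 11.4667
  s[A,B] = ((3.6667)·(1.8333) + (-3.3333)·(-0.1667) + (-2.3333)·(-2.1667) + (3.6667)·(1.8333) + (1.6667)·(-0.1667) + (-3.3333)·(-1.1667)) / 5 = 22.6667/5 = 4.5333
  s[B,B] = ((1.8333)·(1.8333) + (-0.1667)·(-0.1667) + (-2.1667)·(-2.1667) + (1.8333)·(1.8333) + (-0.1667)·(-0.1667) + (-1.1667)·(-1.1667)) / 5 = 12.8333/5 = 2.5667
  Sample standard deviations s_i = √(s[i,i]):
  s(A) = √(11.4667) = 3.3862
  s(B) = √(2.5667) = 1.6021

Step 3 — r_{ij} = s_{ij} / (s_i · s_j):
  r[A,A] = 1 (diagonal).
  r[A,B] = 4.5333 / (3.3862 · 1.6021) = 4.5333 / 5.425 = 0.8356
  r[B,B] = 1 (diagonal).

R is symmetric with unit diagonal. Assembling:

R = [[1, 0.8356],
 [0.8356, 1]]


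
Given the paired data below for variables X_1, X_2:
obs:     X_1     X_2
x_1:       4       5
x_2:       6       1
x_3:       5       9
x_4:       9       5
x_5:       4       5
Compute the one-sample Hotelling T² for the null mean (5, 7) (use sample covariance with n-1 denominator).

Step 1 — sample mean vector:
  mean(X_1) = (4 + 6 + 5 + 9 + 4) / 5 = 28/5 = 5.6
  mean(X_2) = (5 + 1 + 9 + 5 + 5) / 5 = 25/5 = 5
  x̄ = (5.6, 5),  deviation x̄ - mu_0 = (5.6, 5) - (5, 7) = (0.6, -2).

Step 2 — sample covariance matrix, S[i,j] = (1/(n-1)) · Σ_k (x_{k,i} - mean_i) · (x_{k,j} - mean_j), divisor n-1 = 4:
  S[X_1,X_1] = ((-1.6)·(-1.6) + (0.4)·(0.4) + (-0.6)·(-0.6) + (3.4)·(3.4) + (-1.6)·(-1.6)) / 4 = 17.2/4 = 4.3
  S[X_1,X_2] = ((-1.6)·(0) + (0.4)·(-4) + (-0.6)·(4) + (3.4)·(0) + (-1.6)·(0)) / 4 = -4/4 = -1
  S[X_2,X_2] = ((0)·(0) + (-4)·(-4) + (4)·(4) + (0)·(0) + (0)·(0)) / 4 = 32/4 = 8
  S = [[4.3, -1],
 [-1, 8]].

Step 3 — invert S. det(S) = 4.3·8 - (-1)² = 33.4.
  S^{-1} = (1/det) · [[d, -b], [-b, a]] = [[0.2395, 0.0299],
 [0.0299, 0.1287]].

Step 4 — quadratic form (x̄ - mu_0)^T · S^{-1} · (x̄ - mu_0):
  S^{-1} · (x̄ - mu_0) = (0.0838, -0.2395),
  (x̄ - mu_0)^T · [...] = (0.6)·(0.0838) + (-2)·(-0.2395) = 0.5293.

Step 5 — scale by n: T² = 5 · 0.5293 = 2.6467.

T² ≈ 2.6467


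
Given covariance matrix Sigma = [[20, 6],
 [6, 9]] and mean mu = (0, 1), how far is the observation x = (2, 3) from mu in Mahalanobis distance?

Step 1 — centre the observation: (x - mu) = (2, 2).

Step 2 — invert Sigma. det(Sigma) = 20·9 - (6)² = 144.
  Sigma^{-1} = (1/det) · [[d, -b], [-b, a]] = [[0.0625, -0.0417],
 [-0.0417, 0.1389]].

Step 3 — form the quadratic (x - mu)^T · Sigma^{-1} · (x - mu):
  Sigma^{-1} · (x - mu) = (0.0417, 0.1944).
  (x - mu)^T · [Sigma^{-1} · (x - mu)] = (2)·(0.0417) + (2)·(0.1944) = 0.4722.

Step 4 — take square root: d = √(0.4722) ≈ 0.6872.

d(x, mu) = √(0.4722) ≈ 0.6872


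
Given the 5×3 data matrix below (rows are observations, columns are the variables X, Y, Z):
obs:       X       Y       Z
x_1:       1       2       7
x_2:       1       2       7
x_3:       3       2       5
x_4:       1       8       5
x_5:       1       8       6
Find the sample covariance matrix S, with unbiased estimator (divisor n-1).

Step 1 — column means:
  mean(X) = (1 + 1 + 3 + 1 + 1) / 5 = 7/5 = 1.4
  mean(Y) = (2 + 2 + 2 + 8 + 8) / 5 = 22/5 = 4.4
  mean(Z) = (7 + 7 + 5 + 5 + 6) / 5 = 30/5 = 6

Step 2 — sample covariance S[i,j] = (1/(n-1)) · Σ_k (x_{k,i} - mean_i) · (x_{k,j} - mean_j), with n-1 = 4.
  S[X,X] = ((-0.4)·(-0.4) + (-0.4)·(-0.4) + (1.6)·(1.6) + (-0.4)·(-0.4) + (-0.4)·(-0.4)) / 4 = 3.2/4 = 0.8
  S[X,Y] = ((-0.4)·(-2.4) + (-0.4)·(-2.4) + (1.6)·(-2.4) + (-0.4)·(3.6) + (-0.4)·(3.6)) / 4 = -4.8/4 = -1.2
  S[X,Z] = ((-0.4)·(1) + (-0.4)·(1) + (1.6)·(-1) + (-0.4)·(-1) + (-0.4)·(0)) / 4 = -2/4 = -0.5
  S[Y,Y] = ((-2.4)·(-2.4) + (-2.4)·(-2.4) + (-2.4)·(-2.4) + (3.6)·(3.6) + (3.6)·(3.6)) / 4 = 43.2/4 = 10.8
  S[Y,Z] = ((-2.4)·(1) + (-2.4)·(1) + (-2.4)·(-1) + (3.6)·(-1) + (3.6)·(0)) / 4 = -6/4 = -1.5
  S[Z,Z] = ((1)·(1) + (1)·(1) + (-1)·(-1) + (-1)·(-1) + (0)·(0)) / 4 = 4/4 = 1

S is symmetric (S[j,i] = S[i,j]). Assembling:

S = [[0.8, -1.2, -0.5],
 [-1.2, 10.8, -1.5],
 [-0.5, -1.5, 1]]


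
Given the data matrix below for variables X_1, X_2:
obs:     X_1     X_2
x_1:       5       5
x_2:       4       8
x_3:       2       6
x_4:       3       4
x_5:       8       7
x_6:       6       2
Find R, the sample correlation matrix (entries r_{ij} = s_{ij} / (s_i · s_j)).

Step 1 — column means:
  mean(X_1) = (5 + 4 + 2 + 3 + 8 + 6) / 6 = 28/6 = 4.6667
  mean(X_2) = (5 + 8 + 6 + 4 + 7 + 2) / 6 = 32/6 = 5.3333

Step 2 — sample variances and covariances s[i,j] = (1/(n-1)) · Σ_k (x_{k,i} - mean_i) · (x_{k,j} - mean_j), with n-1 = 5:
  s[X_1,X_1] = ((0.3333)·(0.3333) + (-0.6667)·(-0.6667) + (-2.6667)·(-2.6667) + (-1.6667)·(-1.6667) + (3.3333)·(3.3333) + (1.3333)·(1.3333)) / 5 = 23.3333/5 = 4.6667
  s[X_1,X_2] = ((0.3333)·(-0.3333) + (-0.6667)·(2.6667) + (-2.6667)·(0.6667) + (-1.6667)·(-1.3333) + (3.3333)·(1.6667) + (1.3333)·(-3.3333)) / 5 = -0.3333/5 = -0.0667
  s[X_2,X_2] = ((-0.3333)·(-0.3333) + (2.6667)·(2.6667) + (0.6667)·(0.6667) + (-1.3333)·(-1.3333) + (1.6667)·(1.6667) + (-3.3333)·(-3.3333)) / 5 = 23.3333/5 = 4.6667
  Sample standard deviations s_i = √(s[i,i]):
  s(X_1) = √(4.6667) = 2.1602
  s(X_2) = √(4.6667) = 2.1602

Step 3 — r_{ij} = s_{ij} / (s_i · s_j):
  r[X_1,X_1] = 1 (diagonal).
  r[X_1,X_2] = -0.0667 / (2.1602 · 2.1602) = -0.0667 / 4.6667 = -0.0143
  r[X_2,X_2] = 1 (diagonal).

R is symmetric with unit diagonal. Assembling:

R = [[1, -0.0143],
 [-0.0143, 1]]


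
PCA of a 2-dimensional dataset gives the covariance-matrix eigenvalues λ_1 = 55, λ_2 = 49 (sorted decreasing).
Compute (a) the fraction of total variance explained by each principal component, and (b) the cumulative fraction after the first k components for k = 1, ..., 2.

Step 1 — total variance = trace(Sigma) = Σ λ_i = 55 + 49 = 104.

Step 2 — fraction explained by component i = λ_i / Σ λ:
  PC1: 55/104 = 0.5288
  PC2: 49/104 = 0.4712

Step 3 — cumulative fraction after k components = (λ_1 + ... + λ_k) / Σ λ:
  k = 1: 55/104 = 0.5288
  k = 2: (55 + 49)/104 = 104/104 = 1

Summary (fraction, with percent):

explained: PC1 0.5288 (52.88%), PC2 0.4712 (47.12%);  cumulative: 0.5288, 1


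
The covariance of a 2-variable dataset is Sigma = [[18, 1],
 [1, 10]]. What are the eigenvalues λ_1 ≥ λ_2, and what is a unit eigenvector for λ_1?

Step 1 — characteristic polynomial of 2×2 Sigma:
  det(Sigma - λI) = λ² - trace · λ + det = 0.
  trace = 18 + 10 = 28, det = 18·10 - (1)² = 179.
Step 2 — discriminant:
  Δ = trace² - 4·det = 784 - 716 = 68.
Step 3 — eigenvalues:
  λ = (trace ± √Δ)/2 = (28 ± 8.2462)/2,
  λ_1 = 18.1231,  λ_2 = 9.8769.

Step 4 — unit eigenvector for λ_1: solve (Sigma - λ_1 I)v = 0. First row:
  (18 - 18.1231)·v_x + (1)·v_y = 0, i.e. (-0.1231)·v_x + (1)·v_y = 0,
  so v ∝ (b, λ_1 - a) = (1, 0.1231) = u.
  ||u|| = √((1)² + (0.1231)²) = √(1.0152) ≈ 1.0075,
  v_1 = u/||u|| ≈ (0.9925, 0.1222) (||v_1|| = 1).

λ_1 = 18.1231,  λ_2 = 9.8769;  v_1 ≈ (0.9925, 0.1222)


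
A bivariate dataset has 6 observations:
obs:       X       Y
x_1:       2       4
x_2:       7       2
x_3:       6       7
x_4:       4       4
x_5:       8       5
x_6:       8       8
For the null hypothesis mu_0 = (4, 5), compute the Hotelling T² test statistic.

Step 1 — sample mean vector:
  mean(X) = (2 + 7 + 6 + 4 + 8 + 8) / 6 = 35/6 = 5.8333
  mean(Y) = (4 + 2 + 7 + 4 + 5 + 8) / 6 = 30/6 = 5
  x̄ = (5.8333, 5),  deviation x̄ - mu_0 = (5.8333, 5) - (4, 5) = (1.8333, 0).

Step 2 — sample covariance matrix, S[i,j] = (1/(n-1)) · Σ_k (x_{k,i} - mean_i) · (x_{k,j} - mean_j), divisor n-1 = 5:
  S[X,X] = ((-3.8333)·(-3.8333) + (1.1667)·(1.1667) + (0.1667)·(0.1667) + (-1.8333)·(-1.8333) + (2.1667)·(2.1667) + (2.1667)·(2.1667)) / 5 = 28.8333/5 = 5.7667
  S[X,Y] = ((-3.8333)·(-1) + (1.1667)·(-3) + (0.1667)·(2) + (-1.8333)·(-1) + (2.1667)·(0) + (2.1667)·(3)) / 5 = 9/5 = 1.8
  S[Y,Y] = ((-1)·(-1) + (-3)·(-3) + (2)·(2) + (-1)·(-1) + (0)·(0) + (3)·(3)) / 5 = 24/5 = 4.8
  S = [[5.7667, 1.8],
 [1.8, 4.8]].

Step 3 — invert S. det(S) = 5.7667·4.8 - (1.8)² = 24.44.
  S^{-1} = (1/det) · [[d, -b], [-b, a]] = [[0.1964, -0.0736],
 [-0.0736, 0.236]].

Step 4 — quadratic form (x̄ - mu_0)^T · S^{-1} · (x̄ - mu_0):
  S^{-1} · (x̄ - mu_0) = (0.3601, -0.135),
  (x̄ - mu_0)^T · [...] = (1.8333)·(0.3601) + (0)·(-0.135) = 0.6601.

Step 5 — scale by n: T² = 6 · 0.6601 = 3.9607.

T² ≈ 3.9607


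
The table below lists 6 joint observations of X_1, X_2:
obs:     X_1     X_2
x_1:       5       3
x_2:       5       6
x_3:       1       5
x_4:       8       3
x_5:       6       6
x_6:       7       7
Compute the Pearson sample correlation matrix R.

Step 1 — column means:
  mean(X_1) = (5 + 5 + 1 + 8 + 6 + 7) / 6 = 32/6 = 5.3333
  mean(X_2) = (3 + 6 + 5 + 3 + 6 + 7) / 6 = 30/6 = 5

Step 2 — sample variances and covariances s[i,j] = (1/(n-1)) · Σ_k (x_{k,i} - mean_i) · (x_{k,j} - mean_j), with n-1 = 5:
  s[X_1,X_1] = ((-0.3333)·(-0.3333) + (-0.3333)·(-0.3333) + (-4.3333)·(-4.3333) + (2.6667)·(2.6667) + (0.6667)·(0.6667) + (1.6667)·(1.6667)) / 5 = 29.3333/5 = 5.8667
  s[X_1,X_2] = ((-0.3333)·(-2) + (-0.3333)·(1) + (-4.3333)·(0) + (2.6667)·(-2) + (0.6667)·(1) + (1.6667)·(2)) / 5 = -1/5 = -0.2
  s[X_2,X_2] = ((-2)·(-2) + (1)·(1) + (0)·(0) + (-2)·(-2) + (1)·(1) + (2)·(2)) / 5 = 14/5 = 2.8
  Sample standard deviations s_i = √(s[i,i]):
  s(X_1) = √(5.8667) = 2.4221
  s(X_2) = √(2.8) = 1.6733

Step 3 — r_{ij} = s_{ij} / (s_i · s_j):
  r[X_1,X_1] = 1 (diagonal).
  r[X_1,X_2] = -0.2 / (2.4221 · 1.6733) = -0.2 / 4.053 = -0.0493
  r[X_2,X_2] = 1 (diagonal).

R is symmetric with unit diagonal. Assembling:

R = [[1, -0.0493],
 [-0.0493, 1]]


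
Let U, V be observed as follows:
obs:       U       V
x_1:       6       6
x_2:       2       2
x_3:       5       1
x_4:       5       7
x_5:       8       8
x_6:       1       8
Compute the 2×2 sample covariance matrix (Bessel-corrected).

Step 1 — column means:
  mean(U) = (6 + 2 + 5 + 5 + 8 + 1) / 6 = 27/6 = 4.5
  mean(V) = (6 + 2 + 1 + 7 + 8 + 8) / 6 = 32/6 = 5.3333

Step 2 — sample covariance S[i,j] = (1/(n-1)) · Σ_k (x_{k,i} - mean_i) · (x_{k,j} - mean_j), with n-1 = 5.
  S[U,U] = ((1.5)·(1.5) + (-2.5)·(-2.5) + (0.5)·(0.5) + (0.5)·(0.5) + (3.5)·(3.5) + (-3.5)·(-3.5)) / 5 = 33.5/5 = 6.7
  S[U,V] = ((1.5)·(0.6667) + (-2.5)·(-3.3333) + (0.5)·(-4.3333) + (0.5)·(1.6667) + (3.5)·(2.6667) + (-3.5)·(2.6667)) / 5 = 8/5 = 1.6
  S[V,V] = ((0.6667)·(0.6667) + (-3.3333)·(-3.3333) + (-4.3333)·(-4.3333) + (1.6667)·(1.6667) + (2.6667)·(2.6667) + (2.6667)·(2.6667)) / 5 = 47.3333/5 = 9.4667

S is symmetric (S[j,i] = S[i,j]). Assembling:

S = [[6.7, 1.6],
 [1.6, 9.4667]]


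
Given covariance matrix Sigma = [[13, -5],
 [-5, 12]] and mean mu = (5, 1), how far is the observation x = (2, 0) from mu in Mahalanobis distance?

Step 1 — centre the observation: (x - mu) = (-3, -1).

Step 2 — invert Sigma. det(Sigma) = 13·12 - (-5)² = 131.
  Sigma^{-1} = (1/det) · [[d, -b], [-b, a]] = [[0.0916, 0.0382],
 [0.0382, 0.0992]].

Step 3 — form the quadratic (x - mu)^T · Sigma^{-1} · (x - mu):
  Sigma^{-1} · (x - mu) = (-0.313, -0.2137).
  (x - mu)^T · [Sigma^{-1} · (x - mu)] = (-3)·(-0.313) + (-1)·(-0.2137) = 1.1527.

Step 4 — take square root: d = √(1.1527) ≈ 1.0736.

d(x, mu) = √(1.1527) ≈ 1.0736


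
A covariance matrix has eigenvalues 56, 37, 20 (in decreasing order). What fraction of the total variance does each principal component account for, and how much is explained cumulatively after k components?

Step 1 — total variance = trace(Sigma) = Σ λ_i = 56 + 37 + 20 = 113.

Step 2 — fraction explained by component i = λ_i / Σ λ:
  PC1: 56/113 = 0.4956
  PC2: 37/113 = 0.3274
  PC3: 20/113 = 0.177

Step 3 — cumulative fraction after k components = (λ_1 + ... + λ_k) / Σ λ:
  k = 1: 56/113 = 0.4956
  k = 2: (56 + 37)/113 = 93/113 = 0.823
  k = 3: (56 + 37 + 20)/113 = 113/113 = 1

Summary (fraction, with percent):

explained: PC1 0.4956 (49.56%), PC2 0.3274 (32.74%), PC3 0.177 (17.7%);  cumulative: 0.4956, 0.823, 1


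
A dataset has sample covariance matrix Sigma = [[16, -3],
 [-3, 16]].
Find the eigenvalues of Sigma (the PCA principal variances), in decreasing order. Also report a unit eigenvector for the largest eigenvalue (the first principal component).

Step 1 — characteristic polynomial of 2×2 Sigma:
  det(Sigma - λI) = λ² - trace · λ + det = 0.
  trace = 16 + 16 = 32, det = 16·16 - (-3)² = 247.
Step 2 — discriminant:
  Δ = trace² - 4·det = 1024 - 988 = 36.
Step 3 — eigenvalues:
  λ = (trace ± √Δ)/2 = (32 ± 6)/2,
  λ_1 = 19,  λ_2 = 13.

Step 4 — unit eigenvector for λ_1: solve (Sigma - λ_1 I)v = 0. First row:
  (16 - 19)·v_x + (-3)·v_y = 0, i.e. (-3)·v_x + (-3)·v_y = 0,
  so v ∝ (b, λ_1 - a) = (-3, 3); multiply by -1 so the first entry is positive: u = (3, -3).
  ||u|| = √((3)² + (-3)²) = √(18) ≈ 4.2426,
  v_1 = u/||u|| ≈ (0.7071, -0.7071) (||v_1|| = 1).

λ_1 = 19,  λ_2 = 13;  v_1 ≈ (0.7071, -0.7071)


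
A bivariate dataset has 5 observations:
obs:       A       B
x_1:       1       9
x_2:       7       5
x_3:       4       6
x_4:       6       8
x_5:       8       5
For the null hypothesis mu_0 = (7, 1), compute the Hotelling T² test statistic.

Step 1 — sample mean vector:
  mean(A) = (1 + 7 + 4 + 6 + 8) / 5 = 26/5 = 5.2
  mean(B) = (9 + 5 + 6 + 8 + 5) / 5 = 33/5 = 6.6
  x̄ = (5.2, 6.6),  deviation x̄ - mu_0 = (5.2, 6.6) - (7, 1) = (-1.8, 5.6).

Step 2 — sample covariance matrix, S[i,j] = (1/(n-1)) · Σ_k (x_{k,i} - mean_i) · (x_{k,j} - mean_j), divisor n-1 = 4:
  S[A,A] = ((-4.2)·(-4.2) + (1.8)·(1.8) + (-1.2)·(-1.2) + (0.8)·(0.8) + (2.8)·(2.8)) / 4 = 30.8/4 = 7.7
  S[A,B] = ((-4.2)·(2.4) + (1.8)·(-1.6) + (-1.2)·(-0.6) + (0.8)·(1.4) + (2.8)·(-1.6)) / 4 = -15.6/4 = -3.9
  S[B,B] = ((2.4)·(2.4) + (-1.6)·(-1.6) + (-0.6)·(-0.6) + (1.4)·(1.4) + (-1.6)·(-1.6)) / 4 = 13.2/4 = 3.3
  S = [[7.7, -3.9],
 [-3.9, 3.3]].

Step 3 — invert S. det(S) = 7.7·3.3 - (-3.9)² = 10.2.
  S^{-1} = (1/det) · [[d, -b], [-b, a]] = [[0.3235, 0.3824],
 [0.3824, 0.7549]].

Step 4 — quadratic form (x̄ - mu_0)^T · S^{-1} · (x̄ - mu_0):
  S^{-1} · (x̄ - mu_0) = (1.5588, 3.5392),
  (x̄ - mu_0)^T · [...] = (-1.8)·(1.5588) + (5.6)·(3.5392) = 17.0137.

Step 5 — scale by n: T² = 5 · 17.0137 = 85.0686.

T² ≈ 85.0686


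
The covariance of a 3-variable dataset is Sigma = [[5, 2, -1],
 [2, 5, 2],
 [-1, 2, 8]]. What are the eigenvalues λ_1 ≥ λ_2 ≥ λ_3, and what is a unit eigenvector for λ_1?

Step 1 — characteristic polynomial p(λ) = det(λI - Sigma) = λ³ - tr·λ² + c_1·λ - det, where tr = trace, c_1 = sum of the principal 2×2 minors, det = det(Sigma):
  tr = 5 + 5 + 8 = 18,
  c_1 = (5·5 - (2)²) + (5·8 - (-1)²) + (5·8 - (2)²) = 21 + 39 + 36 = 96,
  det = 5·(5·8 - (2)²) - (2)·((2)·8 - (2)·(-1)) + (-1)·((2)·(2) - 5·(-1)) = 5·(36) - (2)·(18) + (-1)·(9) = 135.
  So p(λ) = λ³ - 18λ² + 96λ - 135.
Step 2 — look for an integer root (rational root theorem: any rational root is an integer divisor of 135). Testing λ = 9:
  p(9) = 729 - 1458 + 864 - 135 = 0  ✓
  Dividing out (λ - 9): p(λ) = (λ - 9)(λ² - 9λ + 15).
Step 3 — remaining eigenvalues from the quadratic λ² - 9λ + 15 = 0:
  Δ = 9² - 4·15 = 81 - 60 = 21,  λ = (9 ± √21)/2 = (9 ± 4.5826)/2 ≈ 6.7913 or 2.2087.
  Sorted: λ_1 = 9,  λ_2 = 6.7913,  λ_3 = 2.2087  (check: sum = 18 = tr ✓).

Step 4 — unit eigenvector for λ_1 = 9: v spans the null space of (Sigma - λ_1 I), whose rows are
  r_1 = (-4, 2, -1),  r_2 = (2, -4, 2),  r_3 = (-1, 2, -1).
  v is orthogonal to every row, so take v ∝ r_1 × r_2 = ((2)·(2) - (-1)·(-4), (-1)·(2) - (-4)·(2), (-4)·(-4) - (2)·(2)) = (0, 6, 12).
  Rescale (divide by 6): u = (0, 1, 2).
  ||u|| = √((0)² + (1)² + (2)²) = √(5) ≈ 2.2361,  v_1 = u/||u|| ≈ (0, 0.4472, 0.8944) (||v_1|| = 1).

λ_1 = 9,  λ_2 = 6.7913,  λ_3 = 2.2087;  v_1 ≈ (0, 0.4472, 0.8944)


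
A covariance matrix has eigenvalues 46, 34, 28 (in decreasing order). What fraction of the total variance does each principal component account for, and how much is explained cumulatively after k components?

Step 1 — total variance = trace(Sigma) = Σ λ_i = 46 + 34 + 28 = 108.

Step 2 — fraction explained by component i = λ_i / Σ λ:
  PC1: 46/108 = 0.4259
  PC2: 34/108 = 0.3148
  PC3: 28/108 = 0.2593

Step 3 — cumulative fraction after k components = (λ_1 + ... + λ_k) / Σ λ:
  k = 1: 46/108 = 0.4259
  k = 2: (46 + 34)/108 = 80/108 = 0.7407
  k = 3: (46 + 34 + 28)/108 = 108/108 = 1

Summary (fraction, with percent):

explained: PC1 0.4259 (42.59%), PC2 0.3148 (31.48%), PC3 0.2593 (25.93%);  cumulative: 0.4259, 0.7407, 1


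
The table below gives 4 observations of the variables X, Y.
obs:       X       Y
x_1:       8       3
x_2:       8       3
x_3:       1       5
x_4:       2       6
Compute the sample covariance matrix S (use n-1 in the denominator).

Step 1 — column means:
  mean(X) = (8 + 8 + 1 + 2) / 4 = 19/4 = 4.75
  mean(Y) = (3 + 3 + 5 + 6) / 4 = 17/4 = 4.25

Step 2 — sample covariance S[i,j] = (1/(n-1)) · Σ_k (x_{k,i} - mean_i) · (x_{k,j} - mean_j), with n-1 = 3.
  S[X,X] = ((3.25)·(3.25) + (3.25)·(3.25) + (-3.75)·(-3.75) + (-2.75)·(-2.75)) / 3 = 42.75/3 = 14.25
  S[X,Y] = ((3.25)·(-1.25) + (3.25)·(-1.25) + (-3.75)·(0.75) + (-2.75)·(1.75)) / 3 = -15.75/3 = -5.25
  S[Y,Y] = ((-1.25)·(-1.25) + (-1.25)·(-1.25) + (0.75)·(0.75) + (1.75)·(1.75)) / 3 = 6.75/3 = 2.25

S is symmetric (S[j,i] = S[i,j]). Assembling:

S = [[14.25, -5.25],
 [-5.25, 2.25]]


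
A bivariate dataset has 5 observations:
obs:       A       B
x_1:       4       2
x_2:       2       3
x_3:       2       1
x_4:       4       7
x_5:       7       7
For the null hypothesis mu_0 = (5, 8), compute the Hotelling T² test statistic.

Step 1 — sample mean vector:
  mean(A) = (4 + 2 + 2 + 4 + 7) / 5 = 19/5 = 3.8
  mean(B) = (2 + 3 + 1 + 7 + 7) / 5 = 20/5 = 4
  x̄ = (3.8, 4),  deviation x̄ - mu_0 = (3.8, 4) - (5, 8) = (-1.2, -4).

Step 2 — sample covariance matrix, S[i,j] = (1/(n-1)) · Σ_k (x_{k,i} - mean_i) · (x_{k,j} - mean_j), divisor n-1 = 4:
  S[A,A] = ((0.2)·(0.2) + (-1.8)·(-1.8) + (-1.8)·(-1.8) + (0.2)·(0.2) + (3.2)·(3.2)) / 4 = 16.8/4 = 4.2
  S[A,B] = ((0.2)·(-2) + (-1.8)·(-1) + (-1.8)·(-3) + (0.2)·(3) + (3.2)·(3)) / 4 = 17/4 = 4.25
  S[B,B] = ((-2)·(-2) + (-1)·(-1) + (-3)·(-3) + (3)·(3) + (3)·(3)) / 4 = 32/4 = 8
  S = [[4.2, 4.25],
 [4.25, 8]].

Step 3 — invert S. det(S) = 4.2·8 - (4.25)² = 15.5375.
  S^{-1} = (1/det) · [[d, -b], [-b, a]] = [[0.5149, -0.2735],
 [-0.2735, 0.2703]].

Step 4 — quadratic form (x̄ - mu_0)^T · S^{-1} · (x̄ - mu_0):
  S^{-1} · (x̄ - mu_0) = (0.4763, -0.753),
  (x̄ - mu_0)^T · [...] = (-1.2)·(0.4763) + (-4)·(-0.753) = 2.4405.

Step 5 — scale by n: T² = 5 · 2.4405 = 12.2027.

T² ≈ 12.2027


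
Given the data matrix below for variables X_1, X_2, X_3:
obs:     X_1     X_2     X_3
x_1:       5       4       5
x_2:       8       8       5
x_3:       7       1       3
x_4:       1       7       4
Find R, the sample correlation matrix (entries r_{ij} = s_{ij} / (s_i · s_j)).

Step 1 — column means:
  mean(X_1) = (5 + 8 + 7 + 1) / 4 = 21/4 = 5.25
  mean(X_2) = (4 + 8 + 1 + 7) / 4 = 20/4 = 5
  mean(X_3) = (5 + 5 + 3 + 4) / 4 = 17/4 = 4.25

Step 2 — sample variances and covariances s[i,j] = (1/(n-1)) · Σ_k (x_{k,i} - mean_i) · (x_{k,j} - mean_j), with n-1 = 3:
  s[X_1,X_1] = ((-0.25)·(-0.25) + (2.75)·(2.75) + (1.75)·(1.75) + (-4.25)·(-4.25)) / 3 = 28.75/3 = 9.5833
  s[X_1,X_2] = ((-0.25)·(-1) + (2.75)·(3) + (1.75)·(-4) + (-4.25)·(2)) / 3 = -7/3 = -2.3333
  s[X_1,X_3] = ((-0.25)·(0.75) + (2.75)·(0.75) + (1.75)·(-1.25) + (-4.25)·(-0.25)) / 3 = 0.75/3 = 0.25
  s[X_2,X_2] = ((-1)·(-1) + (3)·(3) + (-4)·(-4) + (2)·(2)) / 3 = 30/3 = 10
  s[X_2,X_3] = ((-1)·(0.75) + (3)·(0.75) + (-4)·(-1.25) + (2)·(-0.25)) / 3 = 6/3 = 2
  s[X_3,X_3] = ((0.75)·(0.75) + (0.75)·(0.75) + (-1.25)·(-1.25) + (-0.25)·(-0.25)) / 3 = 2.75/3 = 0.9167
  Sample standard deviations s_i = √(s[i,i]):
  s(X_1) = √(9.5833) = 3.0957
  s(X_2) = √(10) = 3.1623
  s(X_3) = √(0.9167) = 0.9574

Step 3 — r_{ij} = s_{ij} / (s_i · s_j):
  r[X_1,X_1] = 1 (diagonal).
  r[X_1,X_2] = -2.3333 / (3.0957 · 3.1623) = -2.3333 / 9.7895 = -0.2384
  r[X_1,X_3] = 0.25 / (3.0957 · 0.9574) = 0.25 / 2.9639 = 0.0843
  r[X_2,X_2] = 1 (diagonal).
  r[X_2,X_3] = 2 / (3.1623 · 0.9574) = 2 / 3.0277 = 0.6606
  r[X_3,X_3] = 1 (diagonal).

R is symmetric with unit diagonal. Assembling:

R = [[1, -0.2384, 0.0843],
 [-0.2384, 1, 0.6606],
 [0.0843, 0.6606, 1]]
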